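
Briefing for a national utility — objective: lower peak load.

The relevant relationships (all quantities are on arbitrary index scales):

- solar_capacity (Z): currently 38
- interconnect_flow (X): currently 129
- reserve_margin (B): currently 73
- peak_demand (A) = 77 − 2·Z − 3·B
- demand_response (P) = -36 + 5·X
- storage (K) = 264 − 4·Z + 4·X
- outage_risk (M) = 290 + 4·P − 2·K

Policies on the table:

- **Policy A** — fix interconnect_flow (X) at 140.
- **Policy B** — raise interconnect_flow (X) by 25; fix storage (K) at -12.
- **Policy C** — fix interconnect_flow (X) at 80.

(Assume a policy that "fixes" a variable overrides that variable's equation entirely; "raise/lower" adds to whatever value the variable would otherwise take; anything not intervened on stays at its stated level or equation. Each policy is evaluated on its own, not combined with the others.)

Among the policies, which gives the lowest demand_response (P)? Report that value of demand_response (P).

364

Policy A (X := 140):
  X = 140
  P = -36 + 5·140 = 664
Policy B (X + 25, K := -12):
  X = 129 + 25 = 154
  P = -36 + 5·154 = 734
Policy C (X := 80):
  X = 80
  P = -36 + 5·80 = 364
Comparing — Policy A: P=664, Policy B: P=734, Policy C: P=364. Lowest is 364 (Policy C).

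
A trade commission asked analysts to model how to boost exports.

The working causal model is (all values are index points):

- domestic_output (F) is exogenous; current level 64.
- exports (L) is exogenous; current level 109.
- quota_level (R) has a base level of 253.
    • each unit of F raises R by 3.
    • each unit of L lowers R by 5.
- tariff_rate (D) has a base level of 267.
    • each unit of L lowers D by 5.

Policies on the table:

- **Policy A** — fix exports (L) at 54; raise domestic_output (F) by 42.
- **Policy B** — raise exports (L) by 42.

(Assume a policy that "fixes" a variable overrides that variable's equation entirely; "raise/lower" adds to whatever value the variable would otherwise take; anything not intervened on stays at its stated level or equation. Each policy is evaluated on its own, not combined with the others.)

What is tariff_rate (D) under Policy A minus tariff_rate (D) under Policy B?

Policy A (L := 54, F + 42):
  L = 54
  D = 267 − 5·54 = -3
Policy B (L + 42):
  L = 109 + 42 = 151
  D = 267 − 5·151 = -488
D: -3 − (-488) = 485

485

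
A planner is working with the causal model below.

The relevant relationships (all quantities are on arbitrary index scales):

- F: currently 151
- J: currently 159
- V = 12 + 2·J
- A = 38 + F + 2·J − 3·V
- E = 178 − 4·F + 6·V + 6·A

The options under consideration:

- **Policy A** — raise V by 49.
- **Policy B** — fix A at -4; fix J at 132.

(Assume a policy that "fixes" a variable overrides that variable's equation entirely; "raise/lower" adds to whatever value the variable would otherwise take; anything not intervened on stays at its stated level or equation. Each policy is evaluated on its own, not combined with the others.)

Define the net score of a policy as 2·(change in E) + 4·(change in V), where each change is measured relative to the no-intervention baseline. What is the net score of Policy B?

Baseline:
  F = 151
  J = 159
  V = 12 + 2·159 = 330
  A = 38 + 151 + 2·159 − 3·330 = -483
  E = 178 − 4·151 + 6·330 + 6·(-483) = -1344
Policy B (A := -4, J := 132):
  F = 151
  J = 132
  V = 12 + 2·132 = 276
  A = -4
  E = 178 − 4·151 + 6·276 + 6·(-4) = 1206
ΔE = 1206 − (-1344) = 2550; ΔV = 276 − 330 = -54
Score = 2·2550 + 4·(-54) = 4884

4884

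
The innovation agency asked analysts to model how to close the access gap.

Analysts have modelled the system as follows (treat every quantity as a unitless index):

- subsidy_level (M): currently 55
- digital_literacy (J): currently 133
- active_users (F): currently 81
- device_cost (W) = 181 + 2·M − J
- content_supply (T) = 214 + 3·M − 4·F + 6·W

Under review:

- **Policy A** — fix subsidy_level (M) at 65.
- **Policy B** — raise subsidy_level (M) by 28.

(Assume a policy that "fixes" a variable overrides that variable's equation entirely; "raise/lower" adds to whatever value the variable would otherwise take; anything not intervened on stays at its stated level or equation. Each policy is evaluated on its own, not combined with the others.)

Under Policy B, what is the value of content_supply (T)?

Policy B (M + 28):
  M = 55 + 28 = 83
  J = 133
  F = 81
  W = 181 + 2·83 − 133 = 214
  T = 214 + 3·83 − 4·81 + 6·214 = 1423

1423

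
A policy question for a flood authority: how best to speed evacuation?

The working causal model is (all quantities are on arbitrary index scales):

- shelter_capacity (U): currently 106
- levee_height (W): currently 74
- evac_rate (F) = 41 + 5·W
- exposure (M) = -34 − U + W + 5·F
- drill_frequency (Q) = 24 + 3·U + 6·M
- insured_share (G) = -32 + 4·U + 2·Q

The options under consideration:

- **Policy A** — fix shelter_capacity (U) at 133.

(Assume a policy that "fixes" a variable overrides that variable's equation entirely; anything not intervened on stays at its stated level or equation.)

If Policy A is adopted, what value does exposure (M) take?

1962

Policy A (U := 133):
  U = 133
  W = 74
  F = 41 + 5·74 = 411
  M = -34 − 133 + 74 + 5·411 = 1962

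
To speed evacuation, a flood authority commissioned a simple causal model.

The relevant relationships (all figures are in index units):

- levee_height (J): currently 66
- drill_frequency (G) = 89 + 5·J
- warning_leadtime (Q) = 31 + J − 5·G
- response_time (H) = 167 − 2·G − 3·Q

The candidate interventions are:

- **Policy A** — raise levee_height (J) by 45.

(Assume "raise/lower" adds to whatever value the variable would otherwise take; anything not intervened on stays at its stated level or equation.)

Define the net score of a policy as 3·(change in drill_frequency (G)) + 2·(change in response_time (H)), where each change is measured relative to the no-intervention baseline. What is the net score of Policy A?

Baseline:
  J = 66
  G = 89 + 5·66 = 419
  Q = 31 + 66 − 5·419 = -1998
  H = 167 − 2·419 − 3·(-1998) = 5323
Policy A (J + 45):
  J = 66 + 45 = 111
  G = 89 + 5·111 = 644
  Q = 31 + 111 − 5·644 = -3078
  H = 167 − 2·644 − 3·(-3078) = 8113
ΔG = 644 − 419 = 225; ΔH = 8113 − 5323 = 2790
Score = 3·225 + 2·2790 = 6255

6255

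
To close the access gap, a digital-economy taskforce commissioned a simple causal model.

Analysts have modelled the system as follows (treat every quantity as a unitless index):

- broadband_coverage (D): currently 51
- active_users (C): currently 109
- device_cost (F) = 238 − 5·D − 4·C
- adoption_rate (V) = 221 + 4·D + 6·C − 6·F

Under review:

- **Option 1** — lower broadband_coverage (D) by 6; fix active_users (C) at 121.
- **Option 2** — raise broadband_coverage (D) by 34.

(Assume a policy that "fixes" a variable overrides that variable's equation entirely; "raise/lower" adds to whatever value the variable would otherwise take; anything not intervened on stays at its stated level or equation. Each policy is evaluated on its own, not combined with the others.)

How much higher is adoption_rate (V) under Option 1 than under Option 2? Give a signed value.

-1000

Option 1 (D − 6, C := 121):
  D = 51 − 6 = 45
  C = 121
  F = 238 − 5·45 − 4·121 = -471
  V = 221 + 4·45 + 6·121 − 6·(-471) = 3953
Option 2 (D + 34):
  D = 51 + 34 = 85
  C = 109
  F = 238 − 5·85 − 4·109 = -623
  V = 221 + 4·85 + 6·109 − 6·(-623) = 4953
V: 3953 − 4953 = -1000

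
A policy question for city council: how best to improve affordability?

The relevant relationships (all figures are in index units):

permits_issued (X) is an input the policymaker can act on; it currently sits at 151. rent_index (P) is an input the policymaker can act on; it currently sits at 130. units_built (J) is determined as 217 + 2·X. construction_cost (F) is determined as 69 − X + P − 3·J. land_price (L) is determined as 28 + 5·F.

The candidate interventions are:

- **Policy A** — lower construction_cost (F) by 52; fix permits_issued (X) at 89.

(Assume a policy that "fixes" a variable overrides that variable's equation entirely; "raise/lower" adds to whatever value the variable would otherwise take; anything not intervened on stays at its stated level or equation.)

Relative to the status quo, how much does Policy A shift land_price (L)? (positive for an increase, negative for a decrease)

1910

Baseline:
  X = 151
  P = 130
  J = 217 + 2·151 = 519
  F = 69 − 151 + 130 − 3·519 = -1509
  L = 28 + 5·(-1509) = -7517
Policy A (F − 52, X := 89):
  X = 89
  P = 130
  J = 217 + 2·89 = 395
  F = 69 − 89 + 130 − 3·395 (−52 from intervention) = -1127
  L = 28 + 5·(-1127) = -5607
Change in L: -5607 − (-7517) = 1910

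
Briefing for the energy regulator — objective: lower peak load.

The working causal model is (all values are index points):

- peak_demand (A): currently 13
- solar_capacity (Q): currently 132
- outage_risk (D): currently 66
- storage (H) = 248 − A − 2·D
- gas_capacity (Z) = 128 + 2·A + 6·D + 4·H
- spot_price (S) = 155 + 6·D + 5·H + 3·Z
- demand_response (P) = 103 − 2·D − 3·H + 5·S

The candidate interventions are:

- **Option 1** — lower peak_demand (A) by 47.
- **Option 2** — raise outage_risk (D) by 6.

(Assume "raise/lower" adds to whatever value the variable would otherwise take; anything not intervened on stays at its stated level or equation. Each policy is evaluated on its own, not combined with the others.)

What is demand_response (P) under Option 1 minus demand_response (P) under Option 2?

2720

Option 1 (A − 47):
  A = 13 − 47 = -34
  D = 66
  H = 248 − (-34) − 2·66 = 150
  Z = 128 + 2·(-34) + 6·66 + 4·150 = 1056
  S = 155 + 6·66 + 5·150 + 3·1056 = 4469
  P = 103 − 2·66 − 3·150 + 5·4469 = 21866
Option 2 (D + 6):
  A = 13
  D = 66 + 6 = 72
  H = 248 − 13 − 2·72 = 91
  Z = 128 + 2·13 + 6·72 + 4·91 = 950
  S = 155 + 6·72 + 5·91 + 3·950 = 3892
  P = 103 − 2·72 − 3·91 + 5·3892 = 19146
P: 21866 − 19146 = 2720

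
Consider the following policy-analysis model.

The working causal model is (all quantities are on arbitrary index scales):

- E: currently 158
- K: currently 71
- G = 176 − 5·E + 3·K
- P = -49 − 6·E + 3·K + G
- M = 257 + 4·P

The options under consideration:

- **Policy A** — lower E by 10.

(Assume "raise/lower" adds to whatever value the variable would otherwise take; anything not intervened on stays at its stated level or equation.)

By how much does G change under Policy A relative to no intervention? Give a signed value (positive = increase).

50

Baseline:
  E = 158
  K = 71
  G = 176 − 5·158 + 3·71 = -401
Policy A (E − 10):
  E = 158 − 10 = 148
  K = 71
  G = 176 − 5·148 + 3·71 = -351
Change in G: -351 − (-401) = 50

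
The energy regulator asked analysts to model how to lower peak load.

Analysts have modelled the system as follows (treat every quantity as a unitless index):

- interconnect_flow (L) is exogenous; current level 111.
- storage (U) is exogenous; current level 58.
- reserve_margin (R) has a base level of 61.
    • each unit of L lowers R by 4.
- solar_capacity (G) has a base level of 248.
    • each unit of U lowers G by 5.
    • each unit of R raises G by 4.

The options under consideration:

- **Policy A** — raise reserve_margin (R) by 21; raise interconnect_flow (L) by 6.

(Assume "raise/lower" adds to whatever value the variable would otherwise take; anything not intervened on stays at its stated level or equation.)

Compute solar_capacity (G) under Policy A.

Policy A (R + 21, L + 6):
  L = 111 + 6 = 117
  U = 58
  R = 61 − 4·117 (+21 from intervention) = -386
  G = 248 − 5·58 + 4·(-386) = -1586

-1586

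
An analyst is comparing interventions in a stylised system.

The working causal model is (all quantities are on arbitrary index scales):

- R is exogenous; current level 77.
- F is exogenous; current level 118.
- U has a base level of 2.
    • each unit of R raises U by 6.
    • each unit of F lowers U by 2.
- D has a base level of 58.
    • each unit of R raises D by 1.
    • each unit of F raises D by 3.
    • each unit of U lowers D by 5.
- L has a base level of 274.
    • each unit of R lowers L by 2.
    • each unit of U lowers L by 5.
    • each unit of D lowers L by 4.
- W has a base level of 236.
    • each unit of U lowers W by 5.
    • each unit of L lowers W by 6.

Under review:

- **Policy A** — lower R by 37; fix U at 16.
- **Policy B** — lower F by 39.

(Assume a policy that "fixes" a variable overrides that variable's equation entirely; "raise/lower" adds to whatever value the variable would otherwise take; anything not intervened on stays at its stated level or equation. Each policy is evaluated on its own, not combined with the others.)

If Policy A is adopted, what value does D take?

372

Policy A (R − 37, U := 16):
  R = 77 − 37 = 40
  F = 118
  U = 16
  D = 58 + 40 + 3·118 − 5·16 = 372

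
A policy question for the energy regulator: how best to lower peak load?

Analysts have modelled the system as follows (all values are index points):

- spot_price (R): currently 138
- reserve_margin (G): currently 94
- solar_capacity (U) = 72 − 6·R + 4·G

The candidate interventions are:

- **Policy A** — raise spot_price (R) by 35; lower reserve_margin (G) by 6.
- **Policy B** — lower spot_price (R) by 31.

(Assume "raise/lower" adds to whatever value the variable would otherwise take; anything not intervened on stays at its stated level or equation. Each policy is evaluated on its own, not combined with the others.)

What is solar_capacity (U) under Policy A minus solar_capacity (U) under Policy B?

-420

Policy A (R + 35, G − 6):
  R = 138 + 35 = 173
  G = 94 − 6 = 88
  U = 72 − 6·173 + 4·88 = -614
Policy B (R − 31):
  R = 138 − 31 = 107
  G = 94
  U = 72 − 6·107 + 4·94 = -194
U: -614 − (-194) = -420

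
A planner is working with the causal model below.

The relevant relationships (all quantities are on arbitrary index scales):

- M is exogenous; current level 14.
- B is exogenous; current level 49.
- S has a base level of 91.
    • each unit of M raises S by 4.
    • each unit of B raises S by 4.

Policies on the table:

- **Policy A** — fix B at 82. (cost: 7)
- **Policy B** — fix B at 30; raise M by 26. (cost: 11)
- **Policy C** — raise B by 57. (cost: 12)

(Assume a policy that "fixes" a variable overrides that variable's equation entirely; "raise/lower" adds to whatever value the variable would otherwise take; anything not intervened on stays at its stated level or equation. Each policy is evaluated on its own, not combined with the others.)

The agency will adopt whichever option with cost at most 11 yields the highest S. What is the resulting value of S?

Policy A (B := 82):
  M = 14
  B = 82
  S = 91 + 4·14 + 4·82 = 475
Policy B (B := 30, M + 26):
  M = 14 + 26 = 40
  B = 30
  S = 91 + 4·40 + 4·30 = 371
Comparing — Policy A: S=475, Policy B: S=371. Highest is 475 (Policy A).

475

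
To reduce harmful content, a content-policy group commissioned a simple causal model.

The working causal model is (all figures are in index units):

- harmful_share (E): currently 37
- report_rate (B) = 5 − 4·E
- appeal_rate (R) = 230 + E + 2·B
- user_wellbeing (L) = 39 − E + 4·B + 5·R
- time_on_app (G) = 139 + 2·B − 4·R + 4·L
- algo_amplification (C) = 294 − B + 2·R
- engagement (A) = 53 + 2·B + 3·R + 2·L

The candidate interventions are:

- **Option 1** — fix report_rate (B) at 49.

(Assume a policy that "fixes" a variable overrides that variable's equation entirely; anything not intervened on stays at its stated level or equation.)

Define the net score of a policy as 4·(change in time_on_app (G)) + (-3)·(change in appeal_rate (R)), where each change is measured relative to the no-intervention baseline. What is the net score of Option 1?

37248

Baseline:
  E = 37
  B = 5 − 4·37 = -143
  R = 230 + 37 + 2·(-143) = -19
  L = 39 − 37 + 4·(-143) + 5·(-19) = -665
  G = 139 + 2·(-143) − 4·(-19) + 4·(-665) = -2731
Option 1 (B := 49):
  E = 37
  B = 49
  R = 230 + 37 + 2·49 = 365
  L = 39 − 37 + 4·49 + 5·365 = 2023
  G = 139 + 2·49 − 4·365 + 4·2023 = 6869
ΔG = 6869 − (-2731) = 9600; ΔR = 365 − (-19) = 384
Score = 4·9600 + (-3)·384 = 37248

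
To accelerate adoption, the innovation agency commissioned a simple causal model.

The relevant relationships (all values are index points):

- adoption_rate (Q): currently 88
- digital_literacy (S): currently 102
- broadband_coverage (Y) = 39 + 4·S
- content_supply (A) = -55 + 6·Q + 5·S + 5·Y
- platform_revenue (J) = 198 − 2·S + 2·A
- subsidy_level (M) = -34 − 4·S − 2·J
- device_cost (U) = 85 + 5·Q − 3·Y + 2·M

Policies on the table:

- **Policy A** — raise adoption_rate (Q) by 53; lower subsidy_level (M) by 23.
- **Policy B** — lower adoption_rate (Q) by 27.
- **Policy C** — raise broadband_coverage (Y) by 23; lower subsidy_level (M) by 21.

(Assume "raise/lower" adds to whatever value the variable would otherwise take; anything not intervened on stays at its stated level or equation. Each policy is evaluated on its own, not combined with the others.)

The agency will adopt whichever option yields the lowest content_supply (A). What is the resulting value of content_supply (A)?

Policy A (Q + 53, M − 23):
  Q = 88 + 53 = 141
  S = 102
  Y = 39 + 4·102 = 447
  A = -55 + 6·141 + 5·102 + 5·447 = 3536
Policy B (Q − 27):
  Q = 88 − 27 = 61
  S = 102
  Y = 39 + 4·102 = 447
  A = -55 + 6·61 + 5·102 + 5·447 = 3056
Policy C (Y + 23, M − 21):
  Q = 88
  S = 102
  Y = 39 + 4·102 (+23 from intervention) = 470
  A = -55 + 6·88 + 5·102 + 5·470 = 3333
Comparing — Policy A: A=3536, Policy B: A=3056, Policy C: A=3333. Lowest is 3056 (Policy B).

3056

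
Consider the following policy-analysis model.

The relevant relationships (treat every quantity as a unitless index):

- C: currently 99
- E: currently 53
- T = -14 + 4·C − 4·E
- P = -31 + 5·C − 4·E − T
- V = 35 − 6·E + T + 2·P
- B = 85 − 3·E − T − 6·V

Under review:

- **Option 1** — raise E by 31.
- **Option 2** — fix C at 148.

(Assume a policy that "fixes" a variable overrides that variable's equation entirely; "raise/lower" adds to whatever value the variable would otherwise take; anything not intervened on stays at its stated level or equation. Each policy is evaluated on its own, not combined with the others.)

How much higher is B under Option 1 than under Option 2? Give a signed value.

Option 1 (E + 31):
  C = 99
  E = 53 + 31 = 84
  T = -14 + 4·99 − 4·84 = 46
  P = -31 + 5·99 − 4·84 − 46 = 82
  V = 35 − 6·84 + 46 + 2·82 = -259
  B = 85 − 3·84 − 46 − 6·(-259) = 1341
Option 2 (C := 148):
  C = 148
  E = 53
  T = -14 + 4·148 − 4·53 = 366
  P = -31 + 5·148 − 4·53 − 366 = 131
  V = 35 − 6·53 + 366 + 2·131 = 345
  B = 85 − 3·53 − 366 − 6·345 = -2510
B: 1341 − (-2510) = 3851

3851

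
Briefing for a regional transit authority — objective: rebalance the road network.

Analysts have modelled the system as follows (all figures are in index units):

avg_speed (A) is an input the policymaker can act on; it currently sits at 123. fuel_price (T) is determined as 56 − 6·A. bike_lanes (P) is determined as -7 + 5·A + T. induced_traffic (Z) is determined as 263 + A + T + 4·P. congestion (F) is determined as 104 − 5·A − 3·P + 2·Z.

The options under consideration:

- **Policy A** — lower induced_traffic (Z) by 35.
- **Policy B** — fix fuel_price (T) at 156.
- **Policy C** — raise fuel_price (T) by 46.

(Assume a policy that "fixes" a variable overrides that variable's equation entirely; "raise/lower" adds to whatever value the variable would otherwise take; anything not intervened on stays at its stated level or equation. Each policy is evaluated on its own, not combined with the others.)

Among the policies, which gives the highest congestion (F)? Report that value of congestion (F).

Policy A (Z − 35):
  A = 123
  T = 56 − 6·123 = -682
  P = -7 + 5·123 + (-682) = -74
  Z = 263 + 123 + (-682) + 4·(-74) (−35 from intervention) = -627
  F = 104 − 5·123 − 3·(-74) + 2·(-627) = -1543
Policy B (T := 156):
  A = 123
  T = 156
  P = -7 + 5·123 + 156 = 764
  Z = 263 + 123 + 156 + 4·764 = 3598
  F = 104 − 5·123 − 3·764 + 2·3598 = 4393
Policy C (T + 46):
  A = 123
  T = 56 − 6·123 (+46 from intervention) = -636
  P = -7 + 5·123 + (-636) = -28
  Z = 263 + 123 + (-636) + 4·(-28) = -362
  F = 104 − 5·123 − 3·(-28) + 2·(-362) = -1151
Comparing — Policy A: F=-1543, Policy B: F=4393, Policy C: F=-1151. Highest is 4393 (Policy B).

4393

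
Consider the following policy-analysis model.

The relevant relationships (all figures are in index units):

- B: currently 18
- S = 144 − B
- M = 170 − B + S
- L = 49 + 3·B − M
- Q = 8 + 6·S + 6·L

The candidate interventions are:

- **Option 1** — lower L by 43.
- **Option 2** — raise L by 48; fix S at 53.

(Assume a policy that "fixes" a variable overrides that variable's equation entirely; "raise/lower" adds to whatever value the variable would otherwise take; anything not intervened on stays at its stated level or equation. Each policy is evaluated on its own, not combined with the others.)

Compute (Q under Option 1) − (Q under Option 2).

-546

Option 1 (L − 43):
  B = 18
  S = 144 − 18 = 126
  M = 170 − 18 + 126 = 278
  L = 49 + 3·18 − 278 (−43 from intervention) = -218
  Q = 8 + 6·126 + 6·(-218) = -544
Option 2 (L + 48, S := 53):
  B = 18
  S = 53
  M = 170 − 18 + 53 = 205
  L = 49 + 3·18 − 205 (+48 from intervention) = -54
  Q = 8 + 6·53 + 6·(-54) = 2
Q: -544 − 2 = -546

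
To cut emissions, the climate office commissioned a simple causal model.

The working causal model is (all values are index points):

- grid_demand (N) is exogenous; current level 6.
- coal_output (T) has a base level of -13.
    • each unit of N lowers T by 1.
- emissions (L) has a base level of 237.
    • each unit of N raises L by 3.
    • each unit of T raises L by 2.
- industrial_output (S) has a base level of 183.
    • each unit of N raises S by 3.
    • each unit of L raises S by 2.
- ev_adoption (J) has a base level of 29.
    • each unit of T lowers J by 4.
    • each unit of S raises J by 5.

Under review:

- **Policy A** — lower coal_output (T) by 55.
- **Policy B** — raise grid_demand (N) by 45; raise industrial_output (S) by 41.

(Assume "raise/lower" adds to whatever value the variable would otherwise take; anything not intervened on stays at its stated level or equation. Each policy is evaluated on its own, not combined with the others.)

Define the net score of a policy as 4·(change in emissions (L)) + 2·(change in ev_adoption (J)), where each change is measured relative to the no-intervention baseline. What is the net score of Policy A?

Baseline:
  N = 6
  T = -13 − 6 = -19
  L = 237 + 3·6 + 2·(-19) = 217
  S = 183 + 3·6 + 2·217 = 635
  J = 29 − 4·(-19) + 5·635 = 3280
Policy A (T − 55):
  N = 6
  T = -13 − 6 (−55 from intervention) = -74
  L = 237 + 3·6 + 2·(-74) = 107
  S = 183 + 3·6 + 2·107 = 415
  J = 29 − 4·(-74) + 5·415 = 2400
ΔL = 107 − 217 = -110; ΔJ = 2400 − 3280 = -880
Score = 4·(-110) + 2·(-880) = -2200

-2200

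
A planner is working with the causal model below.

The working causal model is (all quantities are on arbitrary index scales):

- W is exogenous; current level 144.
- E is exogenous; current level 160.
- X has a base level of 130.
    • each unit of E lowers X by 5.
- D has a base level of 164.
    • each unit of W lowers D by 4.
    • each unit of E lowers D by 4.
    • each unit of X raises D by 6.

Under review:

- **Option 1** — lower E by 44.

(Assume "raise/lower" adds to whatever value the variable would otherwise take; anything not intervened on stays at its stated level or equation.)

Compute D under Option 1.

-3576

Option 1 (E − 44):
  W = 144
  E = 160 − 44 = 116
  X = 130 − 5·116 = -450
  D = 164 − 4·144 − 4·116 + 6·(-450) = -3576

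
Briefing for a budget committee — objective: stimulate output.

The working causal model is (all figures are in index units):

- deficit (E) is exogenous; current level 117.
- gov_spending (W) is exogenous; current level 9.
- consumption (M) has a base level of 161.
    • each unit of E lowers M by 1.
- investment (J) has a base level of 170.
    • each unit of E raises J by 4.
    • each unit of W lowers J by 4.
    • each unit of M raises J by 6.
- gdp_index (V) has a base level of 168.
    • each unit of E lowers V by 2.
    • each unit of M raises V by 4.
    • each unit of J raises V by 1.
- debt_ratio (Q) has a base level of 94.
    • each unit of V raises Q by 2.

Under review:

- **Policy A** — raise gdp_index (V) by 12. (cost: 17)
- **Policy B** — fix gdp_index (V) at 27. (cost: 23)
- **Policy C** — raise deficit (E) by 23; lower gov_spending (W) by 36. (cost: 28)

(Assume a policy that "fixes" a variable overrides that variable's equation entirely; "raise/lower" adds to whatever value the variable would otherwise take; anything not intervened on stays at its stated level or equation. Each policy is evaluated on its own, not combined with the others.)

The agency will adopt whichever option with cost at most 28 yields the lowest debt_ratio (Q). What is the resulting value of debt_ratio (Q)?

Policy A (V + 12):
  E = 117
  W = 9
  M = 161 − 117 = 44
  J = 170 + 4·117 − 4·9 + 6·44 = 866
  V = 168 − 2·117 + 4·44 + 866 (+12 from intervention) = 988
  Q = 94 + 2·988 = 2070
Policy B (V := 27):
  E = 117
  W = 9
  M = 161 − 117 = 44
  J = 170 + 4·117 − 4·9 + 6·44 = 866
  V = 27
  Q = 94 + 2·27 = 148
Policy C (E + 23, W − 36):
  E = 117 + 23 = 140
  W = 9 − 36 = -27
  M = 161 − 140 = 21
  J = 170 + 4·140 − 4·(-27) + 6·21 = 964
  V = 168 − 2·140 + 4·21 + 964 = 936
  Q = 94 + 2·936 = 1966
Comparing — Policy A: Q=2070, Policy B: Q=148, Policy C: Q=1966. Lowest is 148 (Policy B).

148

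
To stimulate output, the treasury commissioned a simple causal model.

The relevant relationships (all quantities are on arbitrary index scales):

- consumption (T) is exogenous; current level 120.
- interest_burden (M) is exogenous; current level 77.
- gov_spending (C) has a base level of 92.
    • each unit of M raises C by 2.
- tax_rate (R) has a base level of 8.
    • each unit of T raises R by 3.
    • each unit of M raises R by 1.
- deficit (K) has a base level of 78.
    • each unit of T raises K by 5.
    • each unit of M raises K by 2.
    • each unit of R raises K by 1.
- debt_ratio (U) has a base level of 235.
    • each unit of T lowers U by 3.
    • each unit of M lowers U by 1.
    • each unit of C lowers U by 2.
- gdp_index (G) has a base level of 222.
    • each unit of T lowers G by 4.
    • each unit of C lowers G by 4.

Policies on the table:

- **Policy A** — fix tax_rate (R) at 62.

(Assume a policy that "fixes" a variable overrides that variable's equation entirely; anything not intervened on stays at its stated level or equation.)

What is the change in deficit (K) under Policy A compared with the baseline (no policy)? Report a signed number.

-383

Baseline:
  T = 120
  M = 77
  R = 8 + 3·120 + 77 = 445
  K = 78 + 5·120 + 2·77 + 445 = 1277
Policy A (R := 62):
  T = 120
  M = 77
  R = 62
  K = 78 + 5·120 + 2·77 + 62 = 894
Change in K: 894 − 1277 = -383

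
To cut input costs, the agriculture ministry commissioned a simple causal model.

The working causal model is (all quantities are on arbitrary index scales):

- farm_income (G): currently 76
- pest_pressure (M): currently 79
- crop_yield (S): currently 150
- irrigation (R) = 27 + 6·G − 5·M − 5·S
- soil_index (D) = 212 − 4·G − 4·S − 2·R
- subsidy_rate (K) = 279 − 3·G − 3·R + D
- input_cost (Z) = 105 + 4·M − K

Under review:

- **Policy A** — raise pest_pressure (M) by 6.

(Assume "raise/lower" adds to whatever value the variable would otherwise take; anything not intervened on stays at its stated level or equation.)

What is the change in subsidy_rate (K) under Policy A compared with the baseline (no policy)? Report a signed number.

150

Baseline:
  G = 76
  M = 79
  S = 150
  R = 27 + 6·76 − 5·79 − 5·150 = -662
  D = 212 − 4·76 − 4·150 − 2·(-662) = 632
  K = 279 − 3·76 − 3·(-662) + 632 = 2669
Policy A (M + 6):
  G = 76
  M = 79 + 6 = 85
  S = 150
  R = 27 + 6·76 − 5·85 − 5·150 = -692
  D = 212 − 4·76 − 4·150 − 2·(-692) = 692
  K = 279 − 3·76 − 3·(-692) + 692 = 2819
Change in K: 2819 − 2669 = 150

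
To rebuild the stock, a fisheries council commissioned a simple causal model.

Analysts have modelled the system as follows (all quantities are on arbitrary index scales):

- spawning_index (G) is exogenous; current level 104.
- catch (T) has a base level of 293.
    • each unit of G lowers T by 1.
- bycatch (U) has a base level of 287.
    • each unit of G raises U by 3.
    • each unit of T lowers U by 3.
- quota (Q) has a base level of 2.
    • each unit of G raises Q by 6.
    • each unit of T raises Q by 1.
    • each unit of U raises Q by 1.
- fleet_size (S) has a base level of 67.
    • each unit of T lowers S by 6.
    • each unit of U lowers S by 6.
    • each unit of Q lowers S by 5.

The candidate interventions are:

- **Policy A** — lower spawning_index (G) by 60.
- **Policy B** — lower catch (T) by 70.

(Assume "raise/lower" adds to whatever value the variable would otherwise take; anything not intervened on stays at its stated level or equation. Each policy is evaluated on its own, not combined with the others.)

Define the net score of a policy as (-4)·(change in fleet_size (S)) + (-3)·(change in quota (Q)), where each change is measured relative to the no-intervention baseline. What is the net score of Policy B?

5740

Baseline:
  G = 104
  T = 293 − 104 = 189
  U = 287 + 3·104 − 3·189 = 32
  Q = 2 + 6·104 + 189 + 32 = 847
  S = 67 − 6·189 − 6·32 − 5·847 = -5494
Policy B (T − 70):
  G = 104
  T = 293 − 104 (−70 from intervention) = 119
  U = 287 + 3·104 − 3·119 = 242
  Q = 2 + 6·104 + 119 + 242 = 987
  S = 67 − 6·119 − 6·242 − 5·987 = -7034
ΔS = -7034 − (-5494) = -1540; ΔQ = 987 − 847 = 140
Score = (-4)·(-1540) + (-3)·140 = 5740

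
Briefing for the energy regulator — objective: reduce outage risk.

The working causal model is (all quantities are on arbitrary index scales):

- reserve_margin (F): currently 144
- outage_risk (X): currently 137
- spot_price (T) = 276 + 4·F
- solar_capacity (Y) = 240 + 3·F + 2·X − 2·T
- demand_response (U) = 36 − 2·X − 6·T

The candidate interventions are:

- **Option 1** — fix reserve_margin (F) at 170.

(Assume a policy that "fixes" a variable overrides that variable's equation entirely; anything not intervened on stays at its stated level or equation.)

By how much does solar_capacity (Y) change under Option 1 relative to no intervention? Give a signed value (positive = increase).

-130

Baseline:
  F = 144
  X = 137
  T = 276 + 4·144 = 852
  Y = 240 + 3·144 + 2·137 − 2·852 = -758
Option 1 (F := 170):
  F = 170
  X = 137
  T = 276 + 4·170 = 956
  Y = 240 + 3·170 + 2·137 − 2·956 = -888
Change in Y: -888 − (-758) = -130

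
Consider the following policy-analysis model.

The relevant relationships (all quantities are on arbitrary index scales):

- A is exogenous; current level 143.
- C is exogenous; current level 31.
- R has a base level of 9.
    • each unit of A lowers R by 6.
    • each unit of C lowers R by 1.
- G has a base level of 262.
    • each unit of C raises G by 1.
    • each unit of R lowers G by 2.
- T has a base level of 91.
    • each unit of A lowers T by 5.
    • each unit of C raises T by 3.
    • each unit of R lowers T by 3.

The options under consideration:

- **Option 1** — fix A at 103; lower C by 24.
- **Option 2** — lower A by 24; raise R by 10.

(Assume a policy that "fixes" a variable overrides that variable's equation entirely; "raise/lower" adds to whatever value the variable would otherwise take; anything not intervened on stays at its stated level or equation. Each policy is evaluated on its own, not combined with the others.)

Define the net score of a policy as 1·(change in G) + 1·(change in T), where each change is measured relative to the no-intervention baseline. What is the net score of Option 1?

-1216

Baseline:
  A = 143
  C = 31
  R = 9 − 6·143 − 31 = -880
  G = 262 + 31 − 2·(-880) = 2053
  T = 91 − 5·143 + 3·31 − 3·(-880) = 2109
Option 1 (A := 103, C − 24):
  A = 103
  C = 31 − 24 = 7
  R = 9 − 6·103 − 7 = -616
  G = 262 + 7 − 2·(-616) = 1501
  T = 91 − 5·103 + 3·7 − 3·(-616) = 1445
ΔG = 1501 − 2053 = -552; ΔT = 1445 − 2109 = -664
Score = 1·(-552) + 1·(-664) = -1216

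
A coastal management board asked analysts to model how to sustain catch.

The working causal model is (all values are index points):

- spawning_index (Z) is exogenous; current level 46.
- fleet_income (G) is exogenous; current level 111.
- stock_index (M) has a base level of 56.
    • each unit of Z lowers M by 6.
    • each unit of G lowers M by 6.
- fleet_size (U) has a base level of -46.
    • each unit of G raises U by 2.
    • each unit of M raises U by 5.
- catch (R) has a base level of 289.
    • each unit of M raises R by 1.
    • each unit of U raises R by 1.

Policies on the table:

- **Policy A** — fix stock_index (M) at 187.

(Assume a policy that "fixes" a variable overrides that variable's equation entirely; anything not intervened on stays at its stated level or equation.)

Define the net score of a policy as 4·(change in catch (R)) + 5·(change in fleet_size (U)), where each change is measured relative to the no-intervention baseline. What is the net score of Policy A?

52577

Baseline:
  Z = 46
  G = 111
  M = 56 − 6·46 − 6·111 = -886
  U = -46 + 2·111 + 5·(-886) = -4254
  R = 289 + (-886) + (-4254) = -4851
Policy A (M := 187):
  Z = 46
  G = 111
  M = 187
  U = -46 + 2·111 + 5·187 = 1111
  R = 289 + 187 + 1111 = 1587
ΔR = 1587 − (-4851) = 6438; ΔU = 1111 − (-4254) = 5365
Score = 4·6438 + 5·5365 = 52577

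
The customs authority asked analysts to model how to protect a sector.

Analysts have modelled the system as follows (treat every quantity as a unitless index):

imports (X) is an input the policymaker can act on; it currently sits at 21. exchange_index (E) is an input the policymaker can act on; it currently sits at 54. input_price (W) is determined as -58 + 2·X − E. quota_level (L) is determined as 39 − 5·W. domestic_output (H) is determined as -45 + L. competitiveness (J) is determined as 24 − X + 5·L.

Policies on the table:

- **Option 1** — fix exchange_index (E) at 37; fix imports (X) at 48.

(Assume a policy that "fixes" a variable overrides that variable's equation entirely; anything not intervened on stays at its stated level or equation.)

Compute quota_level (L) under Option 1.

34

Option 1 (E := 37, X := 48):
  X = 48
  E = 37
  W = -58 + 2·48 − 37 = 1
  L = 39 − 5·1 = 34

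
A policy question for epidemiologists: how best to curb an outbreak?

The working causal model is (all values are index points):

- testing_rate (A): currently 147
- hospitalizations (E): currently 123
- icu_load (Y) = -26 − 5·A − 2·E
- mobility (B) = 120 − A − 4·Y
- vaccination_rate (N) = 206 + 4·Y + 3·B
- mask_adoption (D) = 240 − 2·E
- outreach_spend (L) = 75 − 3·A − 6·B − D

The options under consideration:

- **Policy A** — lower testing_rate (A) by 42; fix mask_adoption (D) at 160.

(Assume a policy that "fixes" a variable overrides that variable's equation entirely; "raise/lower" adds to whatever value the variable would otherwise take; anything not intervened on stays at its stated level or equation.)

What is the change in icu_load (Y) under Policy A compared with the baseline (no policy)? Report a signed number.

Baseline:
  A = 147
  E = 123
  Y = -26 − 5·147 − 2·123 = -1007
Policy A (A − 42, D := 160):
  A = 147 − 42 = 105
  E = 123
  Y = -26 − 5·105 − 2·123 = -797
Change in Y: -797 − (-1007) = 210

210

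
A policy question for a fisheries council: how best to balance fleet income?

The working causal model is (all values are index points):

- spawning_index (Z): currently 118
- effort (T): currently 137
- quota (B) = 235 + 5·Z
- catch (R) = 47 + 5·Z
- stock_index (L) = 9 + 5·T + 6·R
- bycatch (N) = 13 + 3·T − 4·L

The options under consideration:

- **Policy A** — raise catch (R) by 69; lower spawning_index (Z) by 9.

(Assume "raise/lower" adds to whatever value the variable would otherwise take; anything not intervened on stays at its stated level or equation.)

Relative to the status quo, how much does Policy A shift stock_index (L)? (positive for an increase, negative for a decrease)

144

Baseline:
  Z = 118
  T = 137
  R = 47 + 5·118 = 637
  L = 9 + 5·137 + 6·637 = 4516
Policy A (R + 69, Z − 9):
  Z = 118 − 9 = 109
  T = 137
  R = 47 + 5·109 (+69 from intervention) = 661
  L = 9 + 5·137 + 6·661 = 4660
Change in L: 4660 − 4516 = 144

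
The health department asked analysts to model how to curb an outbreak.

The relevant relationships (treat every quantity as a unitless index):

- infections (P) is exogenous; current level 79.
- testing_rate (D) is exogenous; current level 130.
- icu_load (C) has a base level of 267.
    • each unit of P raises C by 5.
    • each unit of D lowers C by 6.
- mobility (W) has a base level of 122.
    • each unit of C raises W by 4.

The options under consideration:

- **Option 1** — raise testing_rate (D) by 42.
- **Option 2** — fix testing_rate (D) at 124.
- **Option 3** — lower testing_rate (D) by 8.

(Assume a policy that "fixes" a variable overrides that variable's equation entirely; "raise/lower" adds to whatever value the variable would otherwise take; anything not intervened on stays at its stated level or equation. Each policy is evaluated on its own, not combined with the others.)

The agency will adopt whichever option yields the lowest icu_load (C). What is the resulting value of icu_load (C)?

-370

Option 1 (D + 42):
  P = 79
  D = 130 + 42 = 172
  C = 267 + 5·79 − 6·172 = -370
Option 2 (D := 124):
  P = 79
  D = 124
  C = 267 + 5·79 − 6·124 = -82
Option 3 (D − 8):
  P = 79
  D = 130 − 8 = 122
  C = 267 + 5·79 − 6·122 = -70
Comparing — Option 1: C=-370, Option 2: C=-82, Option 3: C=-70. Lowest is -370 (Option 1).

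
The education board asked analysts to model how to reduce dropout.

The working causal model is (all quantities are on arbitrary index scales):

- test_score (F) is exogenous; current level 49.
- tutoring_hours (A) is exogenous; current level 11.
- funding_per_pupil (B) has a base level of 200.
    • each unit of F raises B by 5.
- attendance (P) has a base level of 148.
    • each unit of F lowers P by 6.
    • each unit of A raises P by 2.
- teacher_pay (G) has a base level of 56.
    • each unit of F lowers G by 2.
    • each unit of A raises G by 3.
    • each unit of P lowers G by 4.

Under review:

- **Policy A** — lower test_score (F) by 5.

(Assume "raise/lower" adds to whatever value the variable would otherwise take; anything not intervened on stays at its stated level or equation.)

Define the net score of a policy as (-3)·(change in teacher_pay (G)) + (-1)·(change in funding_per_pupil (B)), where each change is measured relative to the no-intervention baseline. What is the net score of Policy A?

355

Baseline:
  F = 49
  A = 11
  B = 200 + 5·49 = 445
  P = 148 − 6·49 + 2·11 = -124
  G = 56 − 2·49 + 3·11 − 4·(-124) = 487
Policy A (F − 5):
  F = 49 − 5 = 44
  A = 11
  B = 200 + 5·44 = 420
  P = 148 − 6·44 + 2·11 = -94
  G = 56 − 2·44 + 3·11 − 4·(-94) = 377
ΔG = 377 − 487 = -110; ΔB = 420 − 445 = -25
Score = (-3)·(-110) + (-1)·(-25) = 355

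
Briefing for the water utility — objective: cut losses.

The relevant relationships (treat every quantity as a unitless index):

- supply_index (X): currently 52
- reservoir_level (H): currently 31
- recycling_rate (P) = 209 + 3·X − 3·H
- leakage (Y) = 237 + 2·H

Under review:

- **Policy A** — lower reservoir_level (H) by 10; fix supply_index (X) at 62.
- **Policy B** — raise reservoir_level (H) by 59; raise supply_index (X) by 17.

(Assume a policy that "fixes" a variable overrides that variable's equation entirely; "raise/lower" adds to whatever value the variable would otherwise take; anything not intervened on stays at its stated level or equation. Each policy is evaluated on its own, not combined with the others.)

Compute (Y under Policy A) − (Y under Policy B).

-138

Policy A (H − 10, X := 62):
  H = 31 − 10 = 21
  Y = 237 + 2·21 = 279
Policy B (H + 59, X + 17):
  H = 31 + 59 = 90
  Y = 237 + 2·90 = 417
Y: 279 − 417 = -138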